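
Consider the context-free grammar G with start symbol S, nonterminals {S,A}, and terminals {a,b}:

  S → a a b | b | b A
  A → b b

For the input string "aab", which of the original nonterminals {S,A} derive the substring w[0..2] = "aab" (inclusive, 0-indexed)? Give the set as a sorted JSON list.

Convert to CNF:
  S -> T0 A | T1 X2 | b
  A -> T0 T0
  T0 -> b
  T1 -> a
  X2 -> T1 T0

CYK table (by increasing span) (cells [i..j] with 0 ≤ i ≤ j ≤ 2 only):
  cell(0,0) a: {T1}  orig:{}
  cell(1,1) a: {T1}  orig:{}
  cell(2,2) b: {S,T0}  orig:{S}
  cell(0,1) aa: ∅
  cell(1,2) ab: {X2}  orig:{}
  cell(0,2) aab: {S}

Original NTs in T[0,2] deriving "aab": ["S"]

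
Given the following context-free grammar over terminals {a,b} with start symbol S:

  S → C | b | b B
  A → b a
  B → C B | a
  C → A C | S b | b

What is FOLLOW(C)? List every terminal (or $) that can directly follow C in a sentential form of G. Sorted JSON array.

Compute FIRST by fixpoint:
iter 1:
  A via A→b a: +{b}
  B via B→a: +{a}
  C via C→A C: +{b}
  S via S→C: +{b}
  FIRST[S]={b}  FIRST[A]={b}  FIRST[B]={a}  FIRST[C]={b}
iter 2:
  B via B→C B: +{b}
  FIRST[S]={b}  FIRST[A]={b}  FIRST[B]={a,b}  FIRST[C]={b}
iter 3: (no change)
  FIRST[S]={b}  FIRST[A]={b}  FIRST[B]={a,b}  FIRST[C]={b}

FOLLOW sets:
initialize: $ ∈ FOLLOW(S)
iter 1:
  B→C B: FOLLOW(C) ⊇ FIRST(B) = {a,b}; new: +{a,b}
  C→A C: FOLLOW(A) ⊇ FIRST(C) = {b}; new: +{b}
  C→S b: FOLLOW(S) ⊇ FIRST(b) = {b}; new: +{b}
  S→C: FOLLOW(C) ⊇ FOLLOW(S) ⊇ {$,b}; new: +{$}
  S→b B: FOLLOW(B) ⊇ FOLLOW(S) ⊇ {$,b}; new: +{$,b}
  FOLLOW(S)={$,b}  FOLLOW(A)={b}  FOLLOW(B)={$,b}  FOLLOW(C)={$,a,b}
iter 2: done
  FOLLOW(S)={$,b}  FOLLOW(A)={b}  FOLLOW(B)={$,b}  FOLLOW(C)={$,a,b}

FOLLOW(C) = ["$", "a", "b"]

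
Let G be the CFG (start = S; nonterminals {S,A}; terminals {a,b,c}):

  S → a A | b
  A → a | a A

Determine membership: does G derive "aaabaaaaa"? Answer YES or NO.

CNF form of G:
  S -> T0 A | b
  A -> T0 A | a
  T0 -> a

CYK table (by increasing span):
  cell(0,0) a: {A,T0}  orig:{A}
  cell(1,1) a: {A,T0}  orig:{A}
  cell(2,2) a: {A,T0}  orig:{A}
  cell(3,3) b: {S}
  cell(4,4) a: {A,T0}  orig:{A}
  cell(5,5) a: {A,T0}  orig:{A}
  cell(6,6) a: {A,T0}  orig:{A}
  cell(7,7) a: {A,T0}  orig:{A}
  cell(8,8) a: {A,T0}  orig:{A}
  cell(0,1) aa: {A,S}
  cell(1,2) aa: {A,S}
  cell(2,3) ab: ∅
  cell(3,4) ba: ∅
  cell(4,5) aa: {A,S}
  cell(5,6) aa: {A,S}
  cell(6,7) aa: {A,S}
  cell(7,8) aa: {A,S}
  cell(0,2) aaa: {A,S}
  cell(1,3) aab: ∅
  cell(2,4) aba: ∅
  cell(3,5) baa: ∅
  cell(4,6) aaa: {A,S}
  cell(5,7) aaa: {A,S}
  cell(6,8) aaa: {A,S}
  cell(0,3) aaab: ∅
  cell(1,4) aaba: ∅
  cell(2,5) abaa: ∅
  cell(3,6) baaa: ∅
  cell(4,7) aaaa: {A,S}
  cell(5,8) aaaa: {A,S}
  cell(0,4) aaaba: ∅
  cell(1,5) aabaa: ∅
  cell(2,6) abaaa: ∅
  cell(3,7) baaaa: ∅
  cell(4,8) aaaaa: {A,S}
  cell(0,5) aaabaa: ∅
  cell(1,6) aabaaa: ∅
  cell(2,7) abaaaa: ∅
  cell(3,8) baaaaa: ∅
  cell(0,6) aaabaaa: ∅
  cell(1,7) aabaaaa: ∅
  cell(2,8) abaaaaa: ∅
  cell(0,7) aaabaaaa: ∅
  cell(1,8) aabaaaaa: ∅
  cell(0,8) aaabaaaaa: ∅

S ∉ T[0,8] ⇒ NO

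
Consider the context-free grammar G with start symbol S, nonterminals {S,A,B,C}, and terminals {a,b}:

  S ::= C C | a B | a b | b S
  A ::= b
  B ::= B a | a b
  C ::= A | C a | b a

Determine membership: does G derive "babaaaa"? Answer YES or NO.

Convert to CNF:
  S -> C C | T0 B | T0 T1 | T1 S
  A -> b
  B -> B T0 | T0 T1
  C -> C T0 | T1 T0 | b
  T0 -> a
  T1 -> b

CYK fill:
  [0..0]={A,C,T1}  "b"  orig:{A,C}
  [1..1]={T0}  "a"  orig:{}
  [2..2]={A,C,T1}  "b"  orig:{A,C}
  [3..3]={T0}  "a"  orig:{}
  [4..4]={T0}  "a"  orig:{}
  [5..5]={T0}  "a"  orig:{}
  [6..6]={T0}  "a"  orig:{}
  [0..1]={C}  "ba"
  [1..2]={B,S}  "ab"
  [2..3]={C}  "ba"
  [3..4]=∅  "aa"
  [4..5]=∅  "aa"
  [5..6]=∅  "aa"
  [0..2]={S}  "bab"
  [1..3]={B}  "aba"
  [2..4]={C}  "baa"
  [3..5]=∅  "aaa"
  [4..6]=∅  "aaa"
  [0..3]={S}  "baba"
  [1..4]={B}  "abaa"
  [2..5]={C}  "baaa"
  [3..6]=∅  "aaaa"
  [0..4]={S}  "babaa"
  [1..5]={B}  "abaaa"
  [2..6]={C}  "baaaa"
  [0..5]={S}  "babaaa"
  [1..6]={B}  "abaaaa"
  [0..6]={S}  "babaaaa"

S ∈ T[0,6] ⇒ YES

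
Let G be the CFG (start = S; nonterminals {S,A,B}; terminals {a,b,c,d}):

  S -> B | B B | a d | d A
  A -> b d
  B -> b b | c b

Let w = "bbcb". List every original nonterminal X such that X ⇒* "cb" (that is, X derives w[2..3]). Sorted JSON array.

CNF form of G:
  S -> B B | T0 T0 | T1 A | T2 T0 | T3 T1
  A -> T0 T1
  B -> T0 T0 | T2 T0
  T0 -> b
  T1 -> d
  T2 -> c
  T3 -> a

CYK fill (cells [i..j] with 2 ≤ i ≤ j ≤ 3 only):
  cell(2,2) c: {T2}  orig:{}
  cell(3,3) b: {T0}  orig:{}
  cell(2,3) cb: {B,S}

Original NTs in T[2,3] deriving "cb": ["B", "S"]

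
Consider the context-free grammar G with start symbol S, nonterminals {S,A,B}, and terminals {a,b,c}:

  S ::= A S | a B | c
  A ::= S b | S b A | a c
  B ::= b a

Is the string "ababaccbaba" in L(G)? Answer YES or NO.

CNF form of G:
  S -> A S | T1 B | c
  A -> S T0 | S X3 | T1 T2
  B -> T0 T1
  T0 -> b
  T1 -> a
  T2 -> c
  X3 -> T0 A

Fill CYK table bottom-up:
  [0..0]={T1}  "a"  orig:{}
  [1..1]={T0}  "b"  orig:{}
  [2..2]={T1}  "a"  orig:{}
  [3..3]={T0}  "b"  orig:{}
  [4..4]={T1}  "a"  orig:{}
  [5..5]={S,T2}  "c"  orig:{S}
  [6..6]={S,T2}  "c"  orig:{S}
  [7..7]={T0}  "b"  orig:{}
  [8..8]={T1}  "a"  orig:{}
  [9..9]={T0}  "b"  orig:{}
  [10..10]={T1}  "a"  orig:{}
  [0..1]=∅  "ab"
  [1..2]={B}  "ba"
  [2..3]=∅  "ab"
  [3..4]={B}  "ba"
  [4..5]={A}  "ac"
  [5..6]=∅  "cc"
  [6..7]={A}  "cb"
  [7..8]={B}  "ba"
  [8..9]=∅  "ab"
  [9..10]={B}  "ba"
  [0..2]={S}  "aba"
  [1..3]=∅  "bab"
  [2..4]={S}  "aba"
  [3..5]={X3}  "bac"  orig:{}
  [4..6]={S}  "acc"
  [5..7]=∅  "ccb"
  [6..8]=∅  "cba"
  [7..9]=∅  "bab"
  [8..10]={S}  "aba"
  [0..3]={A}  "abab"
  [1..4]=∅  "baba"
  [2..5]=∅  "abac"
  [3..6]=∅  "bacc"
  [4..7]={A}  "accb"
  [5..8]=∅  "ccba"
  [6..9]=∅  "cbab"
  [7..10]=∅  "baba"
  [0..4]=∅  "ababa"
  [1..5]=∅  "babac"
  [2..6]=∅  "abacc"
  [3..7]={X3}  "baccb"  orig:{}
  [4..8]=∅  "accba"
  [5..9]=∅  "ccbab"
  [6..10]={S}  "cbaba"
  [0..5]={A}  "ababac"
  [1..6]=∅  "babacc"
  [2..7]=∅  "abaccb"
  [3..8]=∅  "baccba"
  [4..9]=∅  "accbab"
  [5..10]=∅  "ccbaba"
  [0..6]={S}  "ababacc"
  [1..7]=∅  "babaccb"
  [2..8]=∅  "abaccba"
  [3..9]=∅  "baccbab"
  [4..10]={S}  "accbaba"
  [0..7]={A}  "ababaccb"
  [1..8]=∅  "babaccba"
  [2..9]=∅  "abaccbab"
  [3..10]=∅  "baccbaba"
  [0..8]=∅  "ababaccba"
  [1..9]=∅  "babaccbab"
  [2..10]=∅  "abaccbaba"
  [0..9]=∅  "ababaccbab"
  [1..10]=∅  "babaccbaba"
  [0..10]={S}  "ababaccbaba"

S ∈ T[0,10] ⇒ YES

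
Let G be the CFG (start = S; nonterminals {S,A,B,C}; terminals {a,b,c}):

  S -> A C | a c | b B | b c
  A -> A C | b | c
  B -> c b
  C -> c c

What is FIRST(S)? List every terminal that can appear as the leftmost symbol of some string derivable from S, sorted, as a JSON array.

Compute FIRST by fixpoint:
iter 1:
  A via A→b: +{b}
  A via A→c: +{c}
  B via B→c b: +{c}
  C via C→c c: +{c}
  S via S→A C: +{b,c}
  S via S→a c: +{a}
  FIRST[S]={a,b,c}  FIRST[A]={b,c}  FIRST[B]={c}  FIRST[C]={c}
iter 2: — fixpoint
  FIRST[S]={a,b,c}  FIRST[A]={b,c}  FIRST[B]={c}  FIRST[C]={c}

FIRST(S) = ["a", "b", "c"]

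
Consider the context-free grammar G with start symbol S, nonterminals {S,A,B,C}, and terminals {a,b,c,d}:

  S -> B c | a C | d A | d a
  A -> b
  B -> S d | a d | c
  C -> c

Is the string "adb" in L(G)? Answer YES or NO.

CNF form of G:
  S -> B T2 | T0 A | T0 T1 | T1 C
  A -> b
  B -> S T0 | T1 T0 | c
  C -> c
  T0 -> d
  T1 -> a
  T2 -> c

CYK fill:
  cell(0,0) a: {T1}  orig:{}
  cell(1,1) d: {T0}  orig:{}
  cell(2,2) b: {A}
  cell(0,1) ad: {B}
  cell(1,2) db: {S}
  cell(0,2) adb: ∅

S ∉ T[0,2] ⇒ NO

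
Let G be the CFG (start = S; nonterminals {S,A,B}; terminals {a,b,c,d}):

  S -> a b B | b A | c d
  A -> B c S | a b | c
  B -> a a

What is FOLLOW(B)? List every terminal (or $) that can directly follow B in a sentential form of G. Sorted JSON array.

Compute FIRST by fixpoint:
[1]
  A via A→a b: +{a}
  A via A→c: +{c}
  B via B→a a: +{a}
  S via S→a b B: +{a}
  S via S→b A: +{b}
  S via S→c d: +{c}
  S: {a,b,c}  A: {a,c}  B: {a}
[2] done
  S: {a,b,c}  A: {a,c}  B: {a}

Compute FOLLOW by fixpoint:
initialize: $ ∈ FOLLOW(S)
[1]
  A→B c S: FOLLOW(B) ⊇ FIRST(c) = {c}; new: +{c}
  S→a b B: FOLLOW(B) ⊇ FOLLOW(S) ⊇ {$}; new: +{$}
  S→b A: FOLLOW(A) ⊇ FOLLOW(S) ⊇ {$}; new: +{$}
  FOLLOW[S]={$}  FOLLOW[A]={$}  FOLLOW[B]={$,c}
[2] (no change)
  FOLLOW[S]={$}  FOLLOW[A]={$}  FOLLOW[B]={$,c}

FOLLOW(B) = ["$", "c"]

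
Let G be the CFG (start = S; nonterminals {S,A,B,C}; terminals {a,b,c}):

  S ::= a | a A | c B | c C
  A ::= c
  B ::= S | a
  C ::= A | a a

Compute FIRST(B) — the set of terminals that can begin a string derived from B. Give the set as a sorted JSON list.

FIRST sets, iterate to fixpoint:
round 1:
  A via A→c: +{c}
  B via B→a: +{a}
  C via C→A: +{c}
  C via C→a a: +{a}
  S via S→a: +{a}
  S via S→c B: +{c}
  S: {a,c}  A: {c}  B: {a}  C: {a,c}
round 2:
  B via B→S: +{c}
  S: {a,c}  A: {c}  B: {a,c}  C: {a,c}
round 3: done
  S: {a,c}  A: {c}  B: {a,c}  C: {a,c}

FIRST(B) = ["a", "c"]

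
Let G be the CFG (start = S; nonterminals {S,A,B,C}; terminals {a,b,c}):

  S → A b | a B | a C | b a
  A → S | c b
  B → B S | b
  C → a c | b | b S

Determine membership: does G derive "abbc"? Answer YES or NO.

CNF form of G:
  S -> A T0 | T0 T1 | T1 B | T1 C
  A -> A T0 | T0 T1 | T1 B | T1 C | T2 T0
  B -> B S | b
  C -> T0 S | T1 T2 | b
  T0 -> b
  T1 -> a
  T2 -> c

CYK table (by increasing span):
  T[0,0] 'a' = {T1}  orig:{}
  T[1,1] 'b' = {B,C,T0}  orig:{B,C}
  T[2,2] 'b' = {B,C,T0}  orig:{B,C}
  T[3,3] 'c' = {T2}  orig:{}
  T[0,1] 'ab' = {A,S}
  T[1,2] 'bb' = ∅
  T[2,3] 'bc' = ∅
  T[0,2] 'abb' = {A,S}
  T[1,3] 'bbc' = ∅
  T[0,3] 'abbc' = ∅

S ∉ T[0,3] ⇒ NO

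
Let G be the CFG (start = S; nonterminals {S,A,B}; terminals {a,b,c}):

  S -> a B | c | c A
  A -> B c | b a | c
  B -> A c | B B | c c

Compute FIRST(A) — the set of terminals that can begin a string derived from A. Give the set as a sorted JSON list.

FIRST iteration:
pass 1:
  A via A→b a: +{b}
  A via A→c: +{c}
  B via B→A c: +{b,c}
  S via S→a B: +{a}
  S via S→c: +{c}
  S: {a,c}  A: {b,c}  B: {b,c}
pass 2: (no change)
  S: {a,c}  A: {b,c}  B: {b,c}

FIRST(A) = ["b", "c"]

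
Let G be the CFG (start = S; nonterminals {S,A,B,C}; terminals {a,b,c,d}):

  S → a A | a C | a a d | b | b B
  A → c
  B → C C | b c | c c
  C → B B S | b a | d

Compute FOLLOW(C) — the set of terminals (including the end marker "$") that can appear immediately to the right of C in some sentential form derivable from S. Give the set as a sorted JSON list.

FIRST iteration:
round 1:
  A via A→c: +{c}
  B via B→b c: +{b}
  B via B→c c: +{c}
  C via C→B B S: +{b,c}
  C via C→d: +{d}
  S via S→a A: +{a}
  S via S→b: +{b}
  FIRST(S)={a,b}  FIRST(A)={c}  FIRST(B)={b,c}  FIRST(C)={b,c,d}
round 2:
  B via B→C C: +{d}
  FIRST(S)={a,b}  FIRST(A)={c}  FIRST(B)={b,c,d}  FIRST(C)={b,c,d}
round 3: (no change)
  FIRST(S)={a,b}  FIRST(A)={c}  FIRST(B)={b,c,d}  FIRST(C)={b,c,d}

Compute FOLLOW by fixpoint:
FOLLOW(S) := {$}
[1]
  B→C C: FOLLOW(C) ⊇ FIRST(C) = {b,c,d}; new: +{b,c,d}
  C→B B S: FOLLOW(B) ⊇ FIRST(B) = {b,c,d}; new: +{b,c,d}
  C→B B S: FOLLOW(B) ⊇ FIRST(S) = {a,b}; new: +{a}
  C→B B S: FOLLOW(S) ⊇ FOLLOW(C) ⊇ {b,c,d}; new: +{b,c,d}
  S→a A: FOLLOW(A) ⊇ FOLLOW(S) ⊇ {$,b,c,d}; new: +{$,b,c,d}
  S→a C: FOLLOW(C) ⊇ FOLLOW(S) ⊇ {$,b,c,d}; new: +{$}
  S→b B: FOLLOW(B) ⊇ FOLLOW(S) ⊇ {$,b,c,d}; new: +{$}
  FOLLOW(S)={$,b,c,d}  FOLLOW(A)={$,b,c,d}  FOLLOW(B)={$,a,b,c,d}  FOLLOW(C)={$,b,c,d}
[2]
  B→C C: FOLLOW(C) ⊇ FOLLOW(B) ⊇ {$,a,b,c,d}; new: +{a}
  C→B B S: FOLLOW(S) ⊇ FOLLOW(C) ⊇ {$,a,b,c,d}; new: +{a}
  S→a A: FOLLOW(A) ⊇ FOLLOW(S) ⊇ {$,a,b,c,d}; new: +{a}
  FOLLOW(S)={$,a,b,c,d}  FOLLOW(A)={$,a,b,c,d}  FOLLOW(B)={$,a,b,c,d}  FOLLOW(C)={$,a,b,c,d}
[3] — fixpoint
  FOLLOW(S)={$,a,b,c,d}  FOLLOW(A)={$,a,b,c,d}  FOLLOW(B)={$,a,b,c,d}  FOLLOW(C)={$,a,b,c,d}

FOLLOW(C) = ["$", "a", "b", "c", "d"]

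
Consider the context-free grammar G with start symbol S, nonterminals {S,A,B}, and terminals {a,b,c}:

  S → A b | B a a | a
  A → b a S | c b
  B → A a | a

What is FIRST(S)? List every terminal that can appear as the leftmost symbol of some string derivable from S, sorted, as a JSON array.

FIRST sets, iterate to fixpoint:
pass 1:
  A via A→b a S: +{b}
  A via A→c b: +{c}
  B via B→A a: +{b,c}
  B via B→a: +{a}
  S via S→A b: +{b,c}
  S via S→B a a: +{a}
  FIRST[S]={a,b,c}  FIRST[A]={b,c}  FIRST[B]={a,b,c}
pass 2: (stable)
  FIRST[S]={a,b,c}  FIRST[A]={b,c}  FIRST[B]={a,b,c}

FIRST(S) = ["a", "b", "c"]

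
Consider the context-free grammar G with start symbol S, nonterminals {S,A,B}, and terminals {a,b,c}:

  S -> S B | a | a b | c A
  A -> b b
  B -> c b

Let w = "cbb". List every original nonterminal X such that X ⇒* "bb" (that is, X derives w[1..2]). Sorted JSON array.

CNF form of G:
  S -> S B | T1 A | T2 T0 | a
  A -> T0 T0
  B -> T1 T0
  T0 -> b
  T1 -> c
  T2 -> a

Fill CYK table bottom-up — only the sub-triangle for w[1..2]:
  [1..1]={T0}  "b"  orig:{}
  [2..2]={T0}  "b"  orig:{}
  [1..2]={A}  "bb"

Original NTs in T[1,2] deriving "bb": ["A"]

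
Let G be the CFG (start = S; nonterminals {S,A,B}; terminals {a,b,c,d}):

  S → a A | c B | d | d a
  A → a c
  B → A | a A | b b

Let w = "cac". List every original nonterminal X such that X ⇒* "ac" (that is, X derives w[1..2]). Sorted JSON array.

CNF form of G:
  S -> T0 A | T1 B | T3 T0 | d
  A -> T0 T1
  B -> T0 A | T0 T1 | T2 T2
  T0 -> a
  T1 -> c
  T2 -> b
  T3 -> d

CYK table (by increasing span) — only the sub-triangle for w[1..2]:
  [1..1]={T0}  "a"  orig:{}
  [2..2]={T1}  "c"  orig:{}
  [1..2]={A,B}  "ac"

Original NTs in T[1,2] deriving "ac": ["A", "B"]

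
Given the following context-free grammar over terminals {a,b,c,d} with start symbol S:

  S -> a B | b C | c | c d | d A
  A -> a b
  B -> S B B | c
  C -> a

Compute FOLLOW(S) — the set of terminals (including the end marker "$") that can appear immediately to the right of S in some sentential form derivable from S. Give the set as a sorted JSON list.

FIRST iteration:
[1]
  A via A→a b: +{a}
  B via B→c: +{c}
  C via C→a: +{a}
  S via S→a B: +{a}
  S via S→b C: +{b}
  S via S→c: +{c}
  S via S→d A: +{d}
  FIRST(S)={a,b,c,d}  FIRST(A)={a}  FIRST(B)={c}  FIRST(C)={a}
[2]
  B via B→S B B: +{a,b,d}
  FIRST(S)={a,b,c,d}  FIRST(A)={a}  FIRST(B)={a,b,c,d}  FIRST(C)={a}
[3] (stable)
  FIRST(S)={a,b,c,d}  FIRST(A)={a}  FIRST(B)={a,b,c,d}  FIRST(C)={a}

FOLLOW iteration:
initialize: $ ∈ FOLLOW(S)
[1]
  B→S B B: FOLLOW(S) ⊇ FIRST(B) = {a,b,c,d}; new: +{a,b,c,d}
  B→S B B: FOLLOW(B) ⊇ FIRST(B) = {a,b,c,d}; new: +{a,b,c,d}
  S→a B: FOLLOW(B) ⊇ FOLLOW(S) ⊇ {$,a,b,c,d}; new: +{$}
  S→b C: FOLLOW(C) ⊇ FOLLOW(S) ⊇ {$,a,b,c,d}; new: +{$,a,b,c,d}
  S→d A: FOLLOW(A) ⊇ FOLLOW(S) ⊇ {$,a,b,c,d}; new: +{$,a,b,c,d}
  S: {$,a,b,c,d}  A: {$,a,b,c,d}  B: {$,a,b,c,d}  C: {$,a,b,c,d}
[2] — fixpoint
  S: {$,a,b,c,d}  A: {$,a,b,c,d}  B: {$,a,b,c,d}  C: {$,a,b,c,d}

FOLLOW(S) = ["$", "a", "b", "c", "d"]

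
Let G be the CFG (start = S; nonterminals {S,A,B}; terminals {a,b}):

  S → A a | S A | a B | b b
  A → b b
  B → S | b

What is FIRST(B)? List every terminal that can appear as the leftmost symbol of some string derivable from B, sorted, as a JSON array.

FIRST iteration:
round 1:
  A via A→b b: +{b}
  B via B→b: +{b}
  S via S→A a: +{b}
  S via S→a B: +{a}
  FIRST(S)={a,b}  FIRST(A)={b}  FIRST(B)={b}
round 2:
  B via B→S: +{a}
  FIRST(S)={a,b}  FIRST(A)={b}  FIRST(B)={a,b}
round 3: (no change)
  FIRST(S)={a,b}  FIRST(A)={b}  FIRST(B)={a,b}

FIRST(B) = ["a", "b"]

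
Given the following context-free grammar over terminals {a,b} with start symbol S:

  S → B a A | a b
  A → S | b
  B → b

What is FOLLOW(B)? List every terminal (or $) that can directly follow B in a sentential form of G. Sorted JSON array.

FIRST sets, iterate to fixpoint:
pass 1:
  A via A→b: +{b}
  B via B→b: +{b}
  S via S→B a A: +{b}
  S via S→a b: +{a}
  S: {a,b}  A: {b}  B: {b}
pass 2:
  A via A→S: +{a}
  S: {a,b}  A: {a,b}  B: {b}
pass 3: done
  S: {a,b}  A: {a,b}  B: {b}

Compute FOLLOW by fixpoint:
initialize: $ ∈ FOLLOW(S)
pass 1:
  S→B a A: FOLLOW(B) ⊇ FIRST(a) = {a}; new: +{a}
  S→B a A: FOLLOW(A) ⊇ FOLLOW(S) ⊇ {$}; new: +{$}
  FOLLOW[S]={$}  FOLLOW[A]={$}  FOLLOW[B]={a}
pass 2: done
  FOLLOW[S]={$}  FOLLOW[A]={$}  FOLLOW[B]={a}

FOLLOW(B) = ["a"]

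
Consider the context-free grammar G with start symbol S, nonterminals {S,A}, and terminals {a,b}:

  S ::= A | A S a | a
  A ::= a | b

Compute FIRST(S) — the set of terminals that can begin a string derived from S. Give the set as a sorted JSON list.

FIRST sets, iterate to fixpoint:
[1]
  A via A→a: +{a}
  A via A→b: +{b}
  S via S→A: +{a,b}
  FIRST(S)={a,b}  FIRST(A)={a,b}
[2] (no change)
  FIRST(S)={a,b}  FIRST(A)={a,b}

FIRST(S) = ["a", "b"]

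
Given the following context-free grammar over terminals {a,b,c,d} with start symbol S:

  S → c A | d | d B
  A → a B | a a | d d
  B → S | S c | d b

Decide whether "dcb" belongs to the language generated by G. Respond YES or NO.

CNF form of G:
  S -> T1 B | T2 A | d
  A -> T0 B | T0 T0 | T1 T1
  B -> S T2 | T1 B | T1 T3 | T2 A | d
  T0 -> a
  T1 -> d
  T2 -> c
  T3 -> b

CYK table (by increasing span):
  cell(0,0) d: {B,S,T1}  orig:{B,S}
  cell(1,1) c: {T2}  orig:{}
  cell(2,2) b: {T3}  orig:{}
  cell(0,1) dc: {B}
  cell(1,2) cb: ∅
  cell(0,2) dcb: ∅

S ∉ T[0,2] ⇒ NO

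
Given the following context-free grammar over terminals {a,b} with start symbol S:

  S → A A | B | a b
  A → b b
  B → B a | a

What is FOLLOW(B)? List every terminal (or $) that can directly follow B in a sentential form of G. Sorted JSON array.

FIRST sets, iterate to fixpoint:
round 1:
  A via A→b b: +{b}
  B via B→a: +{a}
  S via S→A A: +{b}
  S via S→B: +{a}
  FIRST(S)={a,b}  FIRST(A)={b}  FIRST(B)={a}
round 2: (no change)
  FIRST(S)={a,b}  FIRST(A)={b}  FIRST(B)={a}

FOLLOW sets:
initialize: $ ∈ FOLLOW(S)
iter 1:
  B→B a: FOLLOW(B) ⊇ FIRST(a) = {a}; new: +{a}
  S→A A: FOLLOW(A) ⊇ FIRST(A) = {b}; new: +{b}
  S→A A: FOLLOW(A) ⊇ FOLLOW(S) ⊇ {$}; new: +{$}
  S→B: FOLLOW(B) ⊇ FOLLOW(S) ⊇ {$}; new: +{$}
  FOLLOW[S]={$}  FOLLOW[A]={$,b}  FOLLOW[B]={$,a}
iter 2: done
  FOLLOW[S]={$}  FOLLOW[A]={$,b}  FOLLOW[B]={$,a}

FOLLOW(B) = ["$", "a"]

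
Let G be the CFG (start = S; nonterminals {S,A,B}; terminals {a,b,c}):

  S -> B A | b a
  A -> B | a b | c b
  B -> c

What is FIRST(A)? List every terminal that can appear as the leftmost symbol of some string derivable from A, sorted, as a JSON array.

FIRST sets, iterate to fixpoint:
[1]
  A via A→a b: +{a}
  A via A→c b: +{c}
  B via B→c: +{c}
  S via S→B A: +{c}
  S via S→b a: +{b}
  FIRST(S)={b,c}  FIRST(A)={a,c}  FIRST(B)={c}
[2] done
  FIRST(S)={b,c}  FIRST(A)={a,c}  FIRST(B)={c}

FIRST(A) = ["a", "c"]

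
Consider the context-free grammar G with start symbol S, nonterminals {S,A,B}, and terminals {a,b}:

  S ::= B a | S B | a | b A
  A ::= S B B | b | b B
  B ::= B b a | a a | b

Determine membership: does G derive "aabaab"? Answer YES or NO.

CNF form of G:
  S -> B T1 | S B | T0 A | a
  A -> S X2 | T0 B | b
  B -> B X3 | T1 T1 | b
  T0 -> b
  T1 -> a
  X2 -> B B
  X3 -> T0 T1

Fill CYK table bottom-up:
  [0..0]={S,T1}  "a"  orig:{S}
  [1..1]={S,T1}  "a"  orig:{S}
  [2..2]={A,B,T0}  "b"  orig:{A,B}
  [3..3]={S,T1}  "a"  orig:{S}
  [4..4]={S,T1}  "a"  orig:{S}
  [5..5]={A,B,T0}  "b"  orig:{A,B}
  [0..1]={B}  "aa"
  [1..2]={S}  "ab"
  [2..3]={S,X3}  "ba"  orig:{S}
  [3..4]={B}  "aa"
  [4..5]={S}  "ab"
  [0..2]={X2}  "aab"  orig:{}
  [1..3]=∅  "aba"
  [2..4]={A,X2}  "baa"  orig:{A}
  [3..5]={X2}  "aab"  orig:{}
  [0..3]={B}  "aaba"
  [1..4]={A,S}  "abaa"
  [2..5]=∅  "baab"
  [0..4]={S}  "aabaa"
  [1..5]={A,S}  "abaab"
  [0..5]={S}  "aabaab"

S ∈ T[0,5] ⇒ YES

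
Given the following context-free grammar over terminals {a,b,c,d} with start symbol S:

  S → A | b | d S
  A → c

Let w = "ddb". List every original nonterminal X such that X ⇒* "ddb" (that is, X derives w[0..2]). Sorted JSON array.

CNF form of G:
  S -> T0 S | b | c
  A -> c
  T0 -> d

Fill CYK table bottom-up — only the sub-triangle for w[0..2]:
  T[0,0] 'd' = {T0}  orig:{}
  T[1,1] 'd' = {T0}  orig:{}
  T[2,2] 'b' = {S}
  T[0,1] 'dd' = ∅
  T[1,2] 'db' = {S}
  T[0,2] 'ddb' = {S}

Original NTs in T[0,2] deriving "ddb": ["S"]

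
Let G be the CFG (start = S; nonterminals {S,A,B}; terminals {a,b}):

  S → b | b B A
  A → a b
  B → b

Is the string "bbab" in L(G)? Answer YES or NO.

Convert to CNF:
  S -> T1 X2 | b
  A -> T0 T1
  B -> b
  T0 -> a
  T1 -> b
  X2 -> B A

CYK fill:
  cell(0,0) b: {B,S,T1}  orig:{B,S}
  cell(1,1) b: {B,S,T1}  orig:{B,S}
  cell(2,2) a: {T0}  orig:{}
  cell(3,3) b: {B,S,T1}  orig:{B,S}
  cell(0,1) bb: ∅
  cell(1,2) ba: ∅
  cell(2,3) ab: {A}
  cell(0,2) bba: ∅
  cell(1,3) bab: {X2}  orig:{}
  cell(0,3) bbab: {S}

S ∈ T[0,3] ⇒ YES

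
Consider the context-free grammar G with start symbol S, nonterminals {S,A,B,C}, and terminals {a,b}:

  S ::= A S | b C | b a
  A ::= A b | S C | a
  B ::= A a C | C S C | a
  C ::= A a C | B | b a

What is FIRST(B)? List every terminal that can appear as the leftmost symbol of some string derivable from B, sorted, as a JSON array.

Compute FIRST by fixpoint:
iter 1:
  A via A→a: +{a}
  B via B→A a C: +{a}
  C via C→A a C: +{a}
  C via C→b a: +{b}
  S via S→A S: +{a}
  S via S→b C: +{b}
  FIRST(S)={a,b}  FIRST(A)={a}  FIRST(B)={a}  FIRST(C)={a,b}
iter 2:
  A via A→S C: +{b}
  B via B→A a C: +{b}
  FIRST(S)={a,b}  FIRST(A)={a,b}  FIRST(B)={a,b}  FIRST(C)={a,b}
iter 3: done
  FIRST(S)={a,b}  FIRST(A)={a,b}  FIRST(B)={a,b}  FIRST(C)={a,b}

FIRST(B) = ["a", "b"]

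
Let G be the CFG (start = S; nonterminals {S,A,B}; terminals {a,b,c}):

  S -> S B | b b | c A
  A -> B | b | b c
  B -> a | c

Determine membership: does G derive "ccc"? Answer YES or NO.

Convert to CNF:
  S -> S B | T0 T0 | T1 A
  A -> T0 T1 | a | b | c
  B -> a | c
  T0 -> b
  T1 -> c

Fill CYK table bottom-up:
  cell(0,0) c: {A,B,T1}  orig:{A,B}
  cell(1,1) c: {A,B,T1}  orig:{A,B}
  cell(2,2) c: {A,B,T1}  orig:{A,B}
  cell(0,1) cc: {S}
  cell(1,2) cc: {S}
  cell(0,2) ccc: {S}

S ∈ T[0,2] ⇒ YES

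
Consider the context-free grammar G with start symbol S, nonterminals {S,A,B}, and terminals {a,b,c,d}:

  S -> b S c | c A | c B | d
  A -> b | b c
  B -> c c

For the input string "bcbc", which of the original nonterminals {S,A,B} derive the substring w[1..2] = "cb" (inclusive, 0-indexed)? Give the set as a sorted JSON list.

CNF form of G:
  S -> T0 X2 | T1 A | T1 B | d
  A -> T0 T1 | b
  B -> T1 T1
  T0 -> b
  T1 -> c
  X2 -> S T1

Fill CYK table bottom-up — only the sub-triangle for w[1..2]:
  [1..1]={T1}  "c"  orig:{}
  [2..2]={A,T0}  "b"  orig:{A}
  [1..2]={S}  "cb"

Original NTs in T[1,2] deriving "cb": ["S"]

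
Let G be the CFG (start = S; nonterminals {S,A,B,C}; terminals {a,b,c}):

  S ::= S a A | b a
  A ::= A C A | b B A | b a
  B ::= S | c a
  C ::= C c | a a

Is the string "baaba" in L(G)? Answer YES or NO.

Convert to CNF:
  S -> S X6 | T0 T1
  A -> A X3 | T0 T1 | T0 X4
  B -> S X5 | T0 T1 | T2 T1
  C -> C T2 | T1 T1
  T0 -> b
  T1 -> a
  T2 -> c
  X3 -> C A
  X4 -> B A
  X5 -> T1 A
  X6 -> T1 A

CYK fill:
  T[0,0] 'b' = {T0}  orig:{}
  T[1,1] 'a' = {T1}  orig:{}
  T[2,2] 'a' = {T1}  orig:{}
  T[3,3] 'b' = {T0}  orig:{}
  T[4,4] 'a' = {T1}  orig:{}
  T[0,1] 'ba' = {A,B,S}
  T[1,2] 'aa' = {C}
  T[2,3] 'ab' = ∅
  T[3,4] 'ba' = {A,B,S}
  T[0,2] 'baa' = ∅
  T[1,3] 'aab' = ∅
  T[2,4] 'aba' = {X5,X6}  orig:{}
  T[0,3] 'baab' = ∅
  T[1,4] 'aaba' = {X3}  orig:{}
  T[0,4] 'baaba' = {B,S}

S ∈ T[0,4] ⇒ YES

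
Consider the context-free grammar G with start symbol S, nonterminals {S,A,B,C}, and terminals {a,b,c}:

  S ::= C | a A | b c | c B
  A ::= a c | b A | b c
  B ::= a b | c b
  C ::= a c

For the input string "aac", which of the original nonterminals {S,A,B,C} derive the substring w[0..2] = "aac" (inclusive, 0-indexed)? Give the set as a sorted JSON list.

Convert to CNF:
  S -> T0 A | T0 T1 | T1 B | T2 T1
  A -> T0 T1 | T2 A | T2 T1
  B -> T0 T2 | T1 T2
  C -> T0 T1
  T0 -> a
  T1 -> c
  T2 -> b

Fill CYK table bottom-up, restricted to cells inside w[0..2]:
  T[0,0] 'a' = {T0}  orig:{}
  T[1,1] 'a' = {T0}  orig:{}
  T[2,2] 'c' = {T1}  orig:{}
  T[0,1] 'aa' = ∅
  T[1,2] 'ac' = {A,C,S}
  T[0,2] 'aac' = {S}

Original NTs in T[0,2] deriving "aac": ["S"]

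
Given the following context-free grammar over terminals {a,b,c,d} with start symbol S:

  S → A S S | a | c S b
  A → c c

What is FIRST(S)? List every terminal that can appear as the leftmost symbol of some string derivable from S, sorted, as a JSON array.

FIRST iteration:
round 1:
  A via A→c c: +{c}
  S via S→A S S: +{c}
  S via S→a: +{a}
  S: {a,c}  A: {c}
round 2: done
  S: {a,c}  A: {c}

FIRST(S) = ["a", "c"]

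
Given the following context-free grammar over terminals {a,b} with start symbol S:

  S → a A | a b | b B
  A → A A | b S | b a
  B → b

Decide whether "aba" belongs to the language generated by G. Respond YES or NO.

Convert to CNF:
  S -> T0 B | T1 A | T1 T0
  A -> A A | T0 S | T0 T1
  B -> b
  T0 -> b
  T1 -> a

CYK table (by increasing span):
  cell(0,0) a: {T1}  orig:{}
  cell(1,1) b: {B,T0}  orig:{B}
  cell(2,2) a: {T1}  orig:{}
  cell(0,1) ab: {S}
  cell(1,2) ba: {A}
  cell(0,2) aba: {S}

S ∈ T[0,2] ⇒ YES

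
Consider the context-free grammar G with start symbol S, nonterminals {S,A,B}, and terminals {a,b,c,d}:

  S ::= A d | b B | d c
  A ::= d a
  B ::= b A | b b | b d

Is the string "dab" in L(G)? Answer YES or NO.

CNF form of G:
  S -> A T0 | T0 T3 | T2 B
  A -> T0 T1
  B -> T2 A | T2 T0 | T2 T2
  T0 -> d
  T1 -> a
  T2 -> b
  T3 -> c

Fill CYK table bottom-up:
  cell(0,0) d: {T0}  orig:{}
  cell(1,1) a: {T1}  orig:{}
  cell(2,2) b: {T2}  orig:{}
  cell(0,1) da: {A}
  cell(1,2) ab: ∅
  cell(0,2) dab: ∅

S ∉ T[0,2] ⇒ NO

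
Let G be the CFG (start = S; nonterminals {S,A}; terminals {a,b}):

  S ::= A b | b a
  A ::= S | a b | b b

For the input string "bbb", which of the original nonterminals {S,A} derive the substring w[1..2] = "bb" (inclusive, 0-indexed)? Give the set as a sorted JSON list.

CNF form of G:
  S -> A T0 | T0 T1
  A -> A T0 | T0 T0 | T0 T1 | T1 T0
  T0 -> b
  T1 -> a

CYK table (by increasing span), restricted to cells inside w[1..2]:
  [1..1]={T0}  "b"  orig:{}
  [2..2]={T0}  "b"  orig:{}
  [1..2]={A}  "bb"

Original NTs in T[1,2] deriving "bb": ["A"]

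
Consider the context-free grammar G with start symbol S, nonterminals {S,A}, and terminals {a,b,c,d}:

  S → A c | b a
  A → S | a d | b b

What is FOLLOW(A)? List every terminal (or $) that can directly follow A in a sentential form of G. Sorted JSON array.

FIRST iteration:
[1]
  A via A→a d: +{a}
  A via A→b b: +{b}
  S via S→A c: +{a,b}
  FIRST(S)={a,b}  FIRST(A)={a,b}
[2] done
  FIRST(S)={a,b}  FIRST(A)={a,b}

FOLLOW sets:
initialize: $ ∈ FOLLOW(S)
pass 1:
  S→A c: FOLLOW(A) ⊇ FIRST(c) = {c}; new: +{c}
  FOLLOW[S]={$}  FOLLOW[A]={c}
pass 2:
  A→S: FOLLOW(S) ⊇ FOLLOW(A) ⊇ {c}; new: +{c}
  FOLLOW[S]={$,c}  FOLLOW[A]={c}
pass 3: done
  FOLLOW[S]={$,c}  FOLLOW[A]={c}

FOLLOW(A) = ["c"]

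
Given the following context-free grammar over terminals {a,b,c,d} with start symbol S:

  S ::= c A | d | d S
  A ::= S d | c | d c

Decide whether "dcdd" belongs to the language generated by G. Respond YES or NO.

CNF form of G:
  S -> T0 S | T1 A | d
  A -> S T0 | T0 T1 | c
  T0 -> d
  T1 -> c

Fill CYK table bottom-up:
  [0..0]={S,T0}  "d"  orig:{S}
  [1..1]={A,T1}  "c"  orig:{A}
  [2..2]={S,T0}  "d"  orig:{S}
  [3..3]={S,T0}  "d"  orig:{S}
  [0..1]={A}  "dc"
  [1..2]=∅  "cd"
  [2..3]={A,S}  "dd"
  [0..2]=∅  "dcd"
  [1..3]={S}  "cdd"
  [0..3]={S}  "dcdd"

S ∈ T[0,3] ⇒ YES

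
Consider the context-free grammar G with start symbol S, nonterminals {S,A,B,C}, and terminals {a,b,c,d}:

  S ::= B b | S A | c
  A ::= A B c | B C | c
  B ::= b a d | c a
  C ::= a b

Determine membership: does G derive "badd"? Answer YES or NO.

CNF form of G:
  S -> B T1 | S A | c
  A -> A X4 | B C | c
  B -> T0 T2 | T1 X5
  C -> T2 T1
  T0 -> c
  T1 -> b
  T2 -> a
  T3 -> d
  X4 -> B T0
  X5 -> T2 T3

CYK fill:
  [0..0]={T1}  "b"  orig:{}
  [1..1]={T2}  "a"  orig:{}
  [2..2]={T3}  "d"  orig:{}
  [3..3]={T3}  "d"  orig:{}
  [0..1]=∅  "ba"
  [1..2]={X5}  "ad"  orig:{}
  [2..3]=∅  "dd"
  [0..2]={B}  "bad"
  [1..3]=∅  "add"
  [0..3]=∅  "badd"

S ∉ T[0,3] ⇒ NO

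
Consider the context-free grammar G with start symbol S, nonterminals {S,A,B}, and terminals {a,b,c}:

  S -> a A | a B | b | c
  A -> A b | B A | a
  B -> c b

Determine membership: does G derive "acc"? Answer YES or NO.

CNF form of G:
  S -> T2 A | T2 B | b | c
  A -> A T0 | B A | a
  B -> T1 T0
  T0 -> b
  T1 -> c
  T2 -> a

Fill CYK table bottom-up:
  T[0,0] 'a' = {A,T2}  orig:{A}
  T[1,1] 'c' = {S,T1}  orig:{S}
  T[2,2] 'c' = {S,T1}  orig:{S}
  T[0,1] 'ac' = ∅
  T[1,2] 'cc' = ∅
  T[0,2] 'acc' = ∅

S ∉ T[0,2] ⇒ NO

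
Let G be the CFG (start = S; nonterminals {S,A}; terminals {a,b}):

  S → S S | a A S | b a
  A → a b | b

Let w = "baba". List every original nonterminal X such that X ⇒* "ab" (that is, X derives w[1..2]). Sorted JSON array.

Convert to CNF:
  S -> S S | T0 X2 | T1 T0
  A -> T0 T1 | b
  T0 -> a
  T1 -> b
  X2 -> A S

CYK table (by increasing span) (cells [i..j] with 1 ≤ i ≤ j ≤ 2 only):
  T[1,1] 'a' = {T0}  orig:{}
  T[2,2] 'b' = {A,T1}  orig:{A}
  T[1,2] 'ab' = {A}

Original NTs in T[1,2] deriving "ab": ["A"]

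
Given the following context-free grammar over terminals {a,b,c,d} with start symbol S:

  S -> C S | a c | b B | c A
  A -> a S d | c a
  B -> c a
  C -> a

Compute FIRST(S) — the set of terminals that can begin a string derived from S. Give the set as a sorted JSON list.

FIRST sets, iterate to fixpoint:
round 1:
  A via A→a S d: +{a}
  A via A→c a: +{c}
  B via B→c a: +{c}
  C via C→a: +{a}
  S via S→C S: +{a}
  S via S→b B: +{b}
  S via S→c A: +{c}
  FIRST[S]={a,b,c}  FIRST[A]={a,c}  FIRST[B]={c}  FIRST[C]={a}
round 2: (no change)
  FIRST[S]={a,b,c}  FIRST[A]={a,c}  FIRST[B]={c}  FIRST[C]={a}

FIRST(S) = ["a", "b", "c"]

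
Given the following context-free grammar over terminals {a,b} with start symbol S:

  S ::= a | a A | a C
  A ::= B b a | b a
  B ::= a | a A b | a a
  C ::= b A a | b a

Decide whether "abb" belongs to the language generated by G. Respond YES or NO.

Convert to CNF:
  S -> T1 A | T1 C | a
  A -> B X2 | T0 T1
  B -> T1 T1 | T1 X3 | a
  C -> T0 T1 | T0 X4
  T0 -> b
  T1 -> a
  X2 -> T0 T1
  X3 -> A T0
  X4 -> A T1

CYK table (by increasing span):
  [0..0]={B,S,T1}  "a"  orig:{B,S}
  [1..1]={T0}  "b"  orig:{}
  [2..2]={T0}  "b"  orig:{}
  [0..1]=∅  "ab"
  [1..2]=∅  "bb"
  [0..2]=∅  "abb"

S ∉ T[0,2] ⇒ NO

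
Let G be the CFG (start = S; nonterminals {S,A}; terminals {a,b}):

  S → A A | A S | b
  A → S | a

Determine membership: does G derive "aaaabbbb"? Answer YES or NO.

CNF form of G:
  S -> A A | A S | b
  A -> A A | A S | a | b

CYK table (by increasing span):
  [0..0]={A}  "a"
  [1..1]={A}  "a"
  [2..2]={A}  "a"
  [3..3]={A}  "a"
  [4..4]={A,S}  "b"
  [5..5]={A,S}  "b"
  [6..6]={A,S}  "b"
  [7..7]={A,S}  "b"
  [0..1]={A,S}  "aa"
  [1..2]={A,S}  "aa"
  [2..3]={A,S}  "aa"
  [3..4]={A,S}  "ab"
  [4..5]={A,S}  "bb"
  [5..6]={A,S}  "bb"
  [6..7]={A,S}  "bb"
  [0..2]={A,S}  "aaa"
  [1..3]={A,S}  "aaa"
  [2..4]={A,S}  "aab"
  [3..5]={A,S}  "abb"
  [4..6]={A,S}  "bbb"
  [5..7]={A,S}  "bbb"
  [0..3]={A,S}  "aaaa"
  [1..4]={A,S}  "aaab"
  [2..5]={A,S}  "aabb"
  [3..6]={A,S}  "abbb"
  [4..7]={A,S}  "bbbb"
  [0..4]={A,S}  "aaaab"
  [1..5]={A,S}  "aaabb"
  [2..6]={A,S}  "aabbb"
  [3..7]={A,S}  "abbbb"
  [0..5]={A,S}  "aaaabb"
  [1..6]={A,S}  "aaabbb"
  [2..7]={A,S}  "aabbbb"
  [0..6]={A,S}  "aaaabbb"
  [1..7]={A,S}  "aaabbbb"
  [0..7]={A,S}  "aaaabbbb"

S ∈ T[0,7] ⇒ YES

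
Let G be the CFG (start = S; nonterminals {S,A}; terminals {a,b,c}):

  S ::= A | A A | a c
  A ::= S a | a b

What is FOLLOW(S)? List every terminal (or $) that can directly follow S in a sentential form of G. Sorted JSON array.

FIRST sets, iterate to fixpoint:
round 1:
  A via A→a b: +{a}
  S via S→A: +{a}
  S: {a}  A: {a}
round 2: (stable)
  S: {a}  A: {a}

FOLLOW sets:
initialize: $ ∈ FOLLOW(S)
pass 1:
  A→S a: FOLLOW(S) ⊇ FIRST(a) = {a}; new: +{a}
  S→A: FOLLOW(A) ⊇ FOLLOW(S) ⊇ {$,a}; new: +{$,a}
  S: {$,a}  A: {$,a}
pass 2: (no change)
  S: {$,a}  A: {$,a}

FOLLOW(S) = ["$", "a"]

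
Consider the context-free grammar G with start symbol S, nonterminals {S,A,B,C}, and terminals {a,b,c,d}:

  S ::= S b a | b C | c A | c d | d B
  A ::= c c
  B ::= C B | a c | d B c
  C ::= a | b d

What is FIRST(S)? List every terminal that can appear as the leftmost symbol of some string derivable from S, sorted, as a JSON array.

FIRST sets, iterate to fixpoint:
round 1:
  A via A→c c: +{c}
  B via B→a c: +{a}
  B via B→d B c: +{d}
  C via C→a: +{a}
  C via C→b d: +{b}
  S via S→b C: +{b}
  S via S→c A: +{c}
  S via S→d B: +{d}
  FIRST(S)={b,c,d}  FIRST(A)={c}  FIRST(B)={a,d}  FIRST(C)={a,b}
round 2:
  B via B→C B: +{b}
  FIRST(S)={b,c,d}  FIRST(A)={c}  FIRST(B)={a,b,d}  FIRST(C)={a,b}
round 3: done
  FIRST(S)={b,c,d}  FIRST(A)={c}  FIRST(B)={a,b,d}  FIRST(C)={a,b}

FIRST(S) = ["b", "c", "d"]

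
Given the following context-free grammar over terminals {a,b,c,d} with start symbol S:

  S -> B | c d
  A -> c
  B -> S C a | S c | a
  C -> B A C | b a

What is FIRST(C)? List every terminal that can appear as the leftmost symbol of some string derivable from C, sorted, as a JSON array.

FIRST sets, iterate to fixpoint:
round 1:
  A via A→c: +{c}
  B via B→a: +{a}
  C via C→B A C: +{a}
  C via C→b a: +{b}
  S via S→B: +{a}
  S via S→c d: +{c}
  FIRST[S]={a,c}  FIRST[A]={c}  FIRST[B]={a}  FIRST[C]={a,b}
round 2:
  B via B→S C a: +{c}
  C via C→B A C: +{c}
  FIRST[S]={a,c}  FIRST[A]={c}  FIRST[B]={a,c}  FIRST[C]={a,b,c}
round 3: — fixpoint
  FIRST[S]={a,c}  FIRST[A]={c}  FIRST[B]={a,c}  FIRST[C]={a,b,c}

FIRST(C) = ["a", "b", "c"]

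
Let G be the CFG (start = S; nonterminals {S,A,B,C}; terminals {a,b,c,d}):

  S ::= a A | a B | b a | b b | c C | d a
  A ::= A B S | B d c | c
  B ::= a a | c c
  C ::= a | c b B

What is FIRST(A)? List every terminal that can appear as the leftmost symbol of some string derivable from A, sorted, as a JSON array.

FIRST sets, iterate to fixpoint:
pass 1:
  A via A→c: +{c}
  B via B→a a: +{a}
  B via B→c c: +{c}
  C via C→a: +{a}
  C via C→c b B: +{c}
  S via S→a A: +{a}
  S via S→b a: +{b}
  S via S→c C: +{c}
  S via S→d a: +{d}
  FIRST(S)={a,b,c,d}  FIRST(A)={c}  FIRST(B)={a,c}  FIRST(C)={a,c}
pass 2:
  A via A→B d c: +{a}
  FIRST(S)={a,b,c,d}  FIRST(A)={a,c}  FIRST(B)={a,c}  FIRST(C)={a,c}
pass 3: (stable)
  FIRST(S)={a,b,c,d}  FIRST(A)={a,c}  FIRST(B)={a,c}  FIRST(C)={a,c}

FIRST(A) = ["a", "c"]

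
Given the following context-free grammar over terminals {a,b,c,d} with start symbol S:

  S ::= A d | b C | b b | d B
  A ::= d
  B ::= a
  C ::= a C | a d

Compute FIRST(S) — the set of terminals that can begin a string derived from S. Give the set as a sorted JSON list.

FIRST iteration:
round 1:
  A via A→d: +{d}
  B via B→a: +{a}
  C via C→a C: +{a}
  S via S→A d: +{d}
  S via S→b C: +{b}
  FIRST(S)={b,d}  FIRST(A)={d}  FIRST(B)={a}  FIRST(C)={a}
round 2: (no change)
  FIRST(S)={b,d}  FIRST(A)={d}  FIRST(B)={a}  FIRST(C)={a}

FIRST(S) = ["b", "d"]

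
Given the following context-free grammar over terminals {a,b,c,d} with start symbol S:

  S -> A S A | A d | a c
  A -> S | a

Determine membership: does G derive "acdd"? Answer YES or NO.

CNF form of G:
  S -> A T0 | A X4 | T1 T2
  A -> A T0 | A X3 | T1 T2 | a
  T0 -> d
  T1 -> a
  T2 -> c
  X3 -> S A
  X4 -> S A

CYK table (by increasing span):
  cell(0,0) a: {A,T1}  orig:{A}
  cell(1,1) c: {T2}  orig:{}
  cell(2,2) d: {T0}  orig:{}
  cell(3,3) d: {T0}  orig:{}
  cell(0,1) ac: {A,S}
  cell(1,2) cd: ∅
  cell(2,3) dd: ∅
  cell(0,2) acd: {A,S}
  cell(1,3) cdd: ∅
  cell(0,3) acdd: {A,S}

S ∈ T[0,3] ⇒ YES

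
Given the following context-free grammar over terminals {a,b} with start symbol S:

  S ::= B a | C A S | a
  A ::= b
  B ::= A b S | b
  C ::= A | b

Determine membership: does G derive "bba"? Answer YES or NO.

CNF form of G:
  S -> B T1 | C X3 | a
  A -> b
  B -> A X2 | b
  C -> b
  T0 -> b
  T1 -> a
  X2 -> T0 S
  X3 -> A S

CYK fill:
  T[0,0] 'b' = {A,B,C,T0}  orig:{A,B,C}
  T[1,1] 'b' = {A,B,C,T0}  orig:{A,B,C}
  T[2,2] 'a' = {S,T1}  orig:{S}
  T[0,1] 'bb' = ∅
  T[1,2] 'ba' = {S,X2,X3}  orig:{S}
  T[0,2] 'bba' = {B,S,X2,X3}  orig:{B,S}

S ∈ T[0,2] ⇒ YES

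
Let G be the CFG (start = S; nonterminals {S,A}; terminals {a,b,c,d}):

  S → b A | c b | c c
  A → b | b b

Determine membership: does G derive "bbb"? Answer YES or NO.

CNF form of G:
  S -> T0 A | T1 T0 | T1 T1
  A -> T0 T0 | b
  T0 -> b
  T1 -> c

Fill CYK table bottom-up:
  cell(0,0) b: {A,T0}  orig:{A}
  cell(1,1) b: {A,T0}  orig:{A}
  cell(2,2) b: {A,T0}  orig:{A}
  cell(0,1) bb: {A,S}
  cell(1,2) bb: {A,S}
  cell(0,2) bbb: {S}

S ∈ T[0,2] ⇒ YES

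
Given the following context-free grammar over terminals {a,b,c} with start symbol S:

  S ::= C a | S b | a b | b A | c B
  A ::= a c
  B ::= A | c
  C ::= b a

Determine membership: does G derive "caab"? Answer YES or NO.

Convert to CNF:
  S -> C T0 | S T2 | T0 T2 | T1 B | T2 A
  A -> T0 T1
  B -> T0 T1 | c
  C -> T2 T0
  T0 -> a
  T1 -> c
  T2 -> b

CYK fill:
  cell(0,0) c: {B,T1}  orig:{B}
  cell(1,1) a: {T0}  orig:{}
  cell(2,2) a: {T0}  orig:{}
  cell(3,3) b: {T2}  orig:{}
  cell(0,1) ca: ∅
  cell(1,2) aa: ∅
  cell(2,3) ab: {S}
  cell(0,2) caa: ∅
  cell(1,3) aab: ∅
  cell(0,3) caab: ∅

S ∉ T[0,3] ⇒ NO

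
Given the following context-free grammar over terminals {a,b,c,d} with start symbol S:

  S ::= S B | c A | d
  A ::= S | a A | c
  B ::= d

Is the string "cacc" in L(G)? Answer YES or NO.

CNF form of G:
  S -> S B | T1 A | d
  A -> S B | T0 A | T1 A | c | d
  B -> d
  T0 -> a
  T1 -> c

CYK table (by increasing span):
  T[0,0] 'c' = {A,T1}  orig:{A}
  T[1,1] 'a' = {T0}  orig:{}
  T[2,2] 'c' = {A,T1}  orig:{A}
  T[3,3] 'c' = {A,T1}  orig:{A}
  T[0,1] 'ca' = ∅
  T[1,2] 'ac' = {A}
  T[2,3] 'cc' = {A,S}
  T[0,2] 'cac' = {A,S}
  T[1,3] 'acc' = {A}
  T[0,3] 'cacc' = {A,S}

S ∈ T[0,3] ⇒ YES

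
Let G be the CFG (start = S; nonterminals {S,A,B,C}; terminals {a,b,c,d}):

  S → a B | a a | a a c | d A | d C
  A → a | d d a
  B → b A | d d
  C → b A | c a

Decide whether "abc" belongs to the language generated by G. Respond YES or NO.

CNF form of G:
  S -> T0 A | T0 C | T1 B | T1 T1 | T1 X5
  A -> T0 X4 | a
  B -> T0 T0 | T2 A
  C -> T2 A | T3 T1
  T0 -> d
  T1 -> a
  T2 -> b
  T3 -> c
  X4 -> T0 T1
  X5 -> T1 T3

CYK fill:
  T[0,0] 'a' = {A,T1}  orig:{A}
  T[1,1] 'b' = {T2}  orig:{}
  T[2,2] 'c' = {T3}  orig:{}
  T[0,1] 'ab' = ∅
  T[1,2] 'bc' = ∅
  T[0,2] 'abc' = ∅

S ∉ T[0,2] ⇒ NO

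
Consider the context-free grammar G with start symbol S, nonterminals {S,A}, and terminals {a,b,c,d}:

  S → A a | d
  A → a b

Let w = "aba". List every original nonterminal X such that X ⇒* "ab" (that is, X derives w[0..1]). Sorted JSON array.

Convert to CNF:
  S -> A T0 | d
  A -> T0 T1
  T0 -> a
  T1 -> b

CYK table (by increasing span), restricted to cells inside w[0..1]:
  T[0,0] 'a' = {T0}  orig:{}
  T[1,1] 'b' = {T1}  orig:{}
  T[0,1] 'ab' = {A}

Original NTs in T[0,1] deriving "ab": ["A"]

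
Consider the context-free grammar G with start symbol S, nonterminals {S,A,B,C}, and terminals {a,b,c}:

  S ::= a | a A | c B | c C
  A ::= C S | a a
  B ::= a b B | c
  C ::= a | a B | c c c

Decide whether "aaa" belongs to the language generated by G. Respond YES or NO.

CNF form of G:
  S -> T0 A | T2 B | T2 C | a
  A -> C S | T0 T0
  B -> T0 X3 | c
  C -> T0 B | T2 X4 | a
  T0 -> a
  T1 -> b
  T2 -> c
  X3 -> T1 B
  X4 -> T2 T2

Fill CYK table bottom-up:
  T[0,0] 'a' = {C,S,T0}  orig:{C,S}
  T[1,1] 'a' = {C,S,T0}  orig:{C,S}
  T[2,2] 'a' = {C,S,T0}  orig:{C,S}
  T[0,1] 'aa' = {A}
  T[1,2] 'aa' = {A}
  T[0,2] 'aaa' = {S}

S ∈ T[0,2] ⇒ YES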